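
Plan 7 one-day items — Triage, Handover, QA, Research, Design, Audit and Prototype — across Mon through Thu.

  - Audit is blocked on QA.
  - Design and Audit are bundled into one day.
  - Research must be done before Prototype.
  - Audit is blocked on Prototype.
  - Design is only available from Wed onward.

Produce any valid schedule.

Audit=Wed, Design=Wed, Handover=Mon, QA=Mon, Triage=Mon, Prototype=Tue, Research=Mon

Checking: QA(Mon) before Audit(Wed); Prototype(Tue) before Audit(Wed); Research(Mon) before Prototype(Tue); Design = Audit = Wed; Design=Wed in [Wed,Thu].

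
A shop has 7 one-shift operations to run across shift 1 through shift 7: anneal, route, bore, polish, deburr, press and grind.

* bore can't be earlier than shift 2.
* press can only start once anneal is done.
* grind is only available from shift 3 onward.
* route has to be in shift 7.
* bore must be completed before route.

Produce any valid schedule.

deburr=shift 1; route=shift 7; grind=shift 3; press=shift 2; bore=shift 2; anneal=shift 1; polish=shift 1

Checking: bore(shift 2) before route(shift 7); anneal(shift 1) before press(shift 2); bore=shift 2 in [shift 2,shift 7]; grind=shift 3 in [shift 3,shift 7]; route=shift 7 in [shift 7,shift 7].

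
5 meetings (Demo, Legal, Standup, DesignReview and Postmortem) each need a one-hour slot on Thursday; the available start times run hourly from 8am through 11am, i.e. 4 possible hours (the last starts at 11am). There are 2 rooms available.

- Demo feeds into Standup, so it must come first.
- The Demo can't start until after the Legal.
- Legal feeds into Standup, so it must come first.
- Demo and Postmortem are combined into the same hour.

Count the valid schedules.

12

Splitting on Demo: it can be 9am (6), 10am (6). Listing each branch's schedules as (Legal, Standup, DesignReview, Postmortem):
Demo=9am: (8am,10am,8am,9am) (8am,10am,10am,9am) (8am,10am,11am,9am) (8am,11am,8am,9am) (8am,11am,10am,9am) (8am,11am,11am,9am) — 6.
Demo=10am: (8am,11am,8am,10am) (8am,11am,9am,10am) (8am,11am,11am,10am) (9am,11am,8am,10am) (9am,11am,9am,10am) (9am,11am,11am,10am) — 6.
Summing: 6 + 6 = 12.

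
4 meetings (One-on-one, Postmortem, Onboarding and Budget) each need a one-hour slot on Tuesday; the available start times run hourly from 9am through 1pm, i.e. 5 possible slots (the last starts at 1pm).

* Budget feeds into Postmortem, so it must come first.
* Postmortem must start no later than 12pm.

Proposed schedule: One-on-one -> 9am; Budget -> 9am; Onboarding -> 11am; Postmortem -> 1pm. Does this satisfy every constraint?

No — it violates: Postmortem must start no later than 12pm

Postmortem must start no later than 12pm — violated.
Budget feeds into Postmortem, so it must come first — holds.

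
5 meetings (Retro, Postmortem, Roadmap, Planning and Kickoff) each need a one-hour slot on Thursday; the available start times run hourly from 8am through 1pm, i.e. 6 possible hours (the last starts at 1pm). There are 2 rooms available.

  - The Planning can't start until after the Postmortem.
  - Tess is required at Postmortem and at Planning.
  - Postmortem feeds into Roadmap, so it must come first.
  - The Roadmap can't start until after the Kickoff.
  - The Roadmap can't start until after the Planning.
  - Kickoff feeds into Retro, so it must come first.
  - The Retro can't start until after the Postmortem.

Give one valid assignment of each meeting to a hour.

Planning=9am; Postmortem=8am; Retro=9am; Kickoff=8am; Roadmap=10am

Checking: Postmortem(8am) before Retro(9am); Postmortem(8am) before Roadmap(10am); Kickoff(8am) before Retro(9am); Kickoff(8am) before Roadmap(10am); Postmortem(8am) before Planning(9am); Planning(9am) before Roadmap(10am); Postmortem(8am) != Planning(9am); max 2 per hour (cap 2).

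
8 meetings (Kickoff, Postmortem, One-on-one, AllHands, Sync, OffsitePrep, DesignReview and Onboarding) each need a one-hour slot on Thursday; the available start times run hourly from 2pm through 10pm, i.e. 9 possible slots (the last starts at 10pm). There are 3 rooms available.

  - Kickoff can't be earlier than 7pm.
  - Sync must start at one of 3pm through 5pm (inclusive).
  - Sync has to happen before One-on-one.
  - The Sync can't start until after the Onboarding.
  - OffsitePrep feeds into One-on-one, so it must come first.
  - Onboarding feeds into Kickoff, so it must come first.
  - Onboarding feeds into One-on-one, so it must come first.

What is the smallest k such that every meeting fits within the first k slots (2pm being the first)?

6 slots

The precedence chain requires at least 3 distinct slots.
With at most 3 per slot and 8 meetings, at least 3 slots are needed.
Kickoff can't be placed before 7pm — that is slot 6 counting from 2pm — so the schedule must run through at least 6 slots.
6 works (last occupied slot: 7pm): for example Sync=3pm; AllHands=3pm; DesignReview=3pm; One-on-one=4pm; Postmortem=2pm; OffsitePrep=2pm; Kickoff=7pm; Onboarding=2pm.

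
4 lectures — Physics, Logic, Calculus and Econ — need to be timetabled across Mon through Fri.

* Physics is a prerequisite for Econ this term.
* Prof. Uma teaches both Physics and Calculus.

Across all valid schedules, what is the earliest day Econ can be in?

Tue

Precedence pushes Econ to at least Tue.
Econ at Tue is achievable: Econ=Tue, Logic=Mon, Calculus=Tue, Physics=Mon.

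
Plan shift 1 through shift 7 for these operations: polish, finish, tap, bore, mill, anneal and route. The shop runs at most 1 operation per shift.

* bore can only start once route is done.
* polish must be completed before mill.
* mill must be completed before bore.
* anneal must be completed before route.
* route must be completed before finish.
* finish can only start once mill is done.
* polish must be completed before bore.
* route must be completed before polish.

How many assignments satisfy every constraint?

14

Splitting on polish: it can be shift 3 (8), shift 4 (6). Listing each branch's schedules as (finish, tap, bore, mill, anneal, route) by shift number:
polish=shift 3: (5,6,7,4,1,2) (5,7,6,4,1,2) (6,4,7,5,1,2) (6,5,7,4,1,2) (6,7,5,4,1,2) (7,4,6,5,1,2) (7,5,6,4,1,2) (7,6,5,4,1,2) — 8.
polish=shift 4: (6,1,7,5,2,3) (6,2,7,5,1,3) (6,3,7,5,1,2) (7,1,6,5,2,3) (7,2,6,5,1,3) (7,3,6,5,1,2) — 6.
Summing: 8 + 6 = 14.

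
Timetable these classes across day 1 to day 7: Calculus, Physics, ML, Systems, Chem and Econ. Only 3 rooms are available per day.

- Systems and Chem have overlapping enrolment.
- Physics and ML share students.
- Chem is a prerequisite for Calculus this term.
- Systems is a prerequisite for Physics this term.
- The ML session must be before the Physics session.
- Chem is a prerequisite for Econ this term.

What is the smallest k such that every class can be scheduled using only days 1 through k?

3 days

The precedence chain requires at least 2 distinct days.
With at most 3 per day and 6 classes, at least 2 days are needed.
Could 2 days be enough, i.e. nothing placed later than day 2? No: Econ must come after Chem (at day 1 or later) → {day 2}; Chem must come before Econ (at day 2 or earlier) → {day 1}; Physics must come after ML (at day 1 or later) → {day 2}; Systems must come before Physics (at day 2 or earlier) → {day 1}; Chem can't share with Systems (day 1) → nothing is left.
So 2 days is not enough.
3 works (last occupied day: day 3): for example Calculus=day 3; Econ=day 3; Chem=day 2; ML=day 1; Physics=day 2; Systems=day 1.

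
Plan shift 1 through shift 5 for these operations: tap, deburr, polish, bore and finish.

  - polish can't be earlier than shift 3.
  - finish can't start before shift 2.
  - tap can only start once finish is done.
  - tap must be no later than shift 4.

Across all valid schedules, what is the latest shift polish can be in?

Polish is available from shift 3.
polish at shift 5 is achievable: finish -> shift 2, tap -> shift 3, polish -> shift 5, bore -> shift 1, deburr -> shift 1.

shift 5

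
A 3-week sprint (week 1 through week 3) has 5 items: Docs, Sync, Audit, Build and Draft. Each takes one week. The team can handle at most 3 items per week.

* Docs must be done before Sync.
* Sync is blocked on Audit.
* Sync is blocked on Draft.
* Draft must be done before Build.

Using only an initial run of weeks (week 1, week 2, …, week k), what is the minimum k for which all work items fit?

2 weeks

The precedence chain requires at least 2 distinct weeks.
With at most 3 per week and 5 work items, at least 2 weeks are needed.
2 works (last occupied week: week 2): for example Audit -> week 1, Build -> week 2, Docs -> week 1, Sync -> week 2, Draft -> week 1.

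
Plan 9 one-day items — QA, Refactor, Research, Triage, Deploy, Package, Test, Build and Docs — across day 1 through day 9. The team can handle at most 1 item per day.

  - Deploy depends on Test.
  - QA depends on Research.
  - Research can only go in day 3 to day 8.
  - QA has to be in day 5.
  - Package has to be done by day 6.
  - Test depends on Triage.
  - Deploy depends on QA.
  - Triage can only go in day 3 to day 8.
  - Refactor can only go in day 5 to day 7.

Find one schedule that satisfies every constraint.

Package=day 1; Triage=day 4; Research=day 3; Deploy=day 8; Build=day 2; Refactor=day 6; QA=day 5; Docs=day 9; Test=day 7

Checking: QA(day 5) before Deploy(day 8); Research(day 3) before QA(day 5); Triage(day 4) before Test(day 7); Test(day 7) before Deploy(day 8); Research=day 3 in [day 3,day 8]; Refactor=day 6 in [day 5,day 7]; Triage=day 4 in [day 3,day 8]; QA=day 5 in [day 5,day 5]; Package=day 1 in [day 1,day 6]; max 1 per day (cap 1).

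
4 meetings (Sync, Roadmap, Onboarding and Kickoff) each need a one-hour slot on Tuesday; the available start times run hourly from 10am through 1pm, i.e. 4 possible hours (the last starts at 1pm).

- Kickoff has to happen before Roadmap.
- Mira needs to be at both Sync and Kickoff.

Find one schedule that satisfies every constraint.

Kickoff -> 10am, Roadmap -> 11am, Sync -> 11am, Onboarding -> 10am

Checking: Kickoff(10am) before Roadmap(11am); Sync(11am) != Kickoff(10am).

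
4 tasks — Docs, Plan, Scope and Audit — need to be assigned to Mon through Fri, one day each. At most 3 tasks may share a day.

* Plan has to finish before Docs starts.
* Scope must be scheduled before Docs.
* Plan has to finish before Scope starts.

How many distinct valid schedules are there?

Splitting on Docs: it can be Wed (5), Thu (15), Fri (30). Listing each branch's schedules as (Plan, Scope, Audit):
Docs=Wed: (Mon,Tue,Mon) (Mon,Tue,Tue) (Mon,Tue,Wed) (Mon,Tue,Thu) (Mon,Tue,Fri) — 5.
Docs=Thu: (Mon,Tue,Mon) (Mon,Tue,Tue) (Mon,Tue,Wed) (Mon,Tue,Thu) (Mon,Tue,Fri) (Mon,Wed,Mon) (Mon,Wed,Tue) (Mon,Wed,Wed) (Mon,Wed,Thu) (Mon,Wed,Fri) (Tue,Wed,Mon) (Tue,Wed,Tue) (Tue,Wed,Wed) (Tue,Wed,Thu) (Tue,Wed,Fri) — 15.
Docs=Fri: (Mon,Tue,Mon) (Mon,Tue,Tue) (Mon,Tue,Wed) (Mon,Tue,Thu) (Mon,Tue,Fri) (Mon,Wed,Mon) (Mon,Wed,Tue) (Mon,Wed,Wed) (Mon,Wed,Thu) (Mon,Wed,Fri) (Mon,Thu,Mon) (Mon,Thu,Tue) (Mon,Thu,Wed) (Mon,Thu,Thu) (Mon,Thu,Fri) (Tue,Wed,Mon) (Tue,Wed,Tue) (Tue,Wed,Wed) (Tue,Wed,Thu) (Tue,Wed,Fri) (Tue,Thu,Mon) (Tue,Thu,Tue) (Tue,Thu,Wed) (Tue,Thu,Thu) (Tue,Thu,Fri) (Wed,Thu,Mon) (Wed,Thu,Tue) (Wed,Thu,Wed) (Wed,Thu,Thu) (Wed,Thu,Fri) — 30.
Summing: 5 + 15 + 30 = 50.

50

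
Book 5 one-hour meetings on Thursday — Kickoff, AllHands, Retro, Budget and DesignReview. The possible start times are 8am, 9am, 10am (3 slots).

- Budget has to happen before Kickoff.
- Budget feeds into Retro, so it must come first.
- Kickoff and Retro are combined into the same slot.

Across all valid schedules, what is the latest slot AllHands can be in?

10am

AllHands at 10am is achievable: Budget in 8am, Retro in 9am, AllHands in 10am, DesignReview in 8am, Kickoff in 9am.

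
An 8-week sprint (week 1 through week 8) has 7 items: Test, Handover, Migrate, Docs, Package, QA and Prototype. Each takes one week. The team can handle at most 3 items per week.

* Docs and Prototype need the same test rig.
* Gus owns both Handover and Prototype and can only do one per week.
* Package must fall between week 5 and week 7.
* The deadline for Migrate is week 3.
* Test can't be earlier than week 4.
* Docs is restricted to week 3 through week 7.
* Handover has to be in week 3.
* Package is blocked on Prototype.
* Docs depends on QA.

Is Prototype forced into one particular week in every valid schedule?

Prototype can be week 1 (e.g. Package in week 5, Prototype in week 1, Test in week 4, QA in week 1, Handover in week 3, Migrate in week 1, Docs in week 3) or week 2 (e.g. QA in week 1; Package in week 5; Test in week 4; Docs in week 3; Handover in week 3; Prototype in week 2; Migrate in week 1).

No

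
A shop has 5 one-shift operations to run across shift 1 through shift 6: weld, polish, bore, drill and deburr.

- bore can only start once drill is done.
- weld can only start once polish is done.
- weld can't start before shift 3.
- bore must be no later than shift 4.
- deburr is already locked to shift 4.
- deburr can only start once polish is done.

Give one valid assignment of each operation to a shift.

weld -> shift 3, polish -> shift 1, deburr -> shift 4, drill -> shift 1, bore -> shift 2

Checking: drill(shift 1) before bore(shift 2); polish(shift 1) before deburr(shift 4); polish(shift 1) before weld(shift 3); bore=shift 2 in [shift 1,shift 4]; weld=shift 3 in [shift 3,shift 6]; deburr=shift 4 in [shift 4,shift 4].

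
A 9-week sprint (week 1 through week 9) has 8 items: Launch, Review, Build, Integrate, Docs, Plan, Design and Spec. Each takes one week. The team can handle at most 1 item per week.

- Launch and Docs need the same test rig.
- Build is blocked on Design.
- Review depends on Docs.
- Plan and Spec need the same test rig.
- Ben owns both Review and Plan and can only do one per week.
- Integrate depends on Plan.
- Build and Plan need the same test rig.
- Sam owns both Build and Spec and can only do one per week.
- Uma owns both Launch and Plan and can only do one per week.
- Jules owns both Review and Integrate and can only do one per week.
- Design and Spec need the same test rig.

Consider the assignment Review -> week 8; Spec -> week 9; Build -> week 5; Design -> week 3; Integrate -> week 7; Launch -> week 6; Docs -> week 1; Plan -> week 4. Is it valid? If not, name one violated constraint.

Build and Plan need the same test rig — holds.
The team can handle at most 1 item per week — holds.
Ben owns both Review and Plan and can only do one per week — holds.
Sam owns both Build and Spec and can only do one per week — holds.
Uma owns both Launch and Plan and can only do one per week — holds.
Jules owns both Review and Integrate and can only do one per week — holds.
Review depends on Docs — holds.
Integrate depends on Plan — holds.
Launch and Docs need the same test rig — holds.
Plan and Spec need the same test rig — holds.
Design and Spec need the same test rig — holds.
Build is blocked on Design — holds.

Yes, all constraints hold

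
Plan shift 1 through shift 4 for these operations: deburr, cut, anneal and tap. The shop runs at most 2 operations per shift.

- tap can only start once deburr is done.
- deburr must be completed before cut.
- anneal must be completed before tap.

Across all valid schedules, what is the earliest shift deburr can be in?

Downstream work caps deburr at shift 3.
deburr at shift 1 is achievable: cut -> shift 2, anneal -> shift 1, tap -> shift 2, deburr -> shift 1.

shift 1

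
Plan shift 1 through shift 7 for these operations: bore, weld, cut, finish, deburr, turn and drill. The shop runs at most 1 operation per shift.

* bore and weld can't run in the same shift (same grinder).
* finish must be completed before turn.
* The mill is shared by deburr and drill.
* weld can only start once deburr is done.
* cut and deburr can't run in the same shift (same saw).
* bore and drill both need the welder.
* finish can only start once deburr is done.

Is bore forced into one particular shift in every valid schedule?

No

bore can be shift 1 (e.g. cut -> shift 6, bore -> shift 1, deburr -> shift 2, turn -> shift 5, finish -> shift 3, weld -> shift 4, drill -> shift 7) or shift 2 (e.g. turn in shift 5, finish in shift 3, weld in shift 4, bore in shift 2, cut in shift 6, deburr in shift 1, drill in shift 7).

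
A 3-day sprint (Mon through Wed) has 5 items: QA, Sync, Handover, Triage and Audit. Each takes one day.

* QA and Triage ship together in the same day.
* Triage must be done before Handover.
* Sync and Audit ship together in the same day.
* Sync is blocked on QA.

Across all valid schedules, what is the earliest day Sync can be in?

Tue

Precedence pushes Sync to at least Tue.
Sync at Tue is achievable: Triage -> Mon, Sync -> Tue, Handover -> Tue, QA -> Mon, Audit -> Tue.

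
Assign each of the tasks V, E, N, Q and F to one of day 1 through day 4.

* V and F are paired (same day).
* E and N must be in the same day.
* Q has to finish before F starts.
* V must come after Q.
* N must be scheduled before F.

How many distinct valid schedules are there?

Splitting on V: it can be day 2 (1), day 3 (4), day 4 (9). Listing each branch's schedules as (E, N, Q, F) by day number:
V=day 2: (1,1,1,2) — 1.
V=day 3: (1,1,1,3) (1,1,2,3) (2,2,1,3) (2,2,2,3) — 4.
V=day 4: (1,1,1,4) (1,1,2,4) (1,1,3,4) (2,2,1,4) (2,2,2,4) (2,2,3,4) (3,3,1,4) (3,3,2,4) (3,3,3,4) — 9.
Summing: 1 + 4 + 9 = 14.

14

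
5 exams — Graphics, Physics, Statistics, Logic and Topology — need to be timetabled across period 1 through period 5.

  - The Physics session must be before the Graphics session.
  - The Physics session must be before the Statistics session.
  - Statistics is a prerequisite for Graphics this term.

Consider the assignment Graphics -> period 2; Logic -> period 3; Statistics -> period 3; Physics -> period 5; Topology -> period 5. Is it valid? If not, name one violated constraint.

Invalid. The Physics session must be before the Graphics session.

The Physics session must be before the Graphics session — violated.
The Physics session must be before the Statistics session — violated.
Statistics is a prerequisite for Graphics this term — violated.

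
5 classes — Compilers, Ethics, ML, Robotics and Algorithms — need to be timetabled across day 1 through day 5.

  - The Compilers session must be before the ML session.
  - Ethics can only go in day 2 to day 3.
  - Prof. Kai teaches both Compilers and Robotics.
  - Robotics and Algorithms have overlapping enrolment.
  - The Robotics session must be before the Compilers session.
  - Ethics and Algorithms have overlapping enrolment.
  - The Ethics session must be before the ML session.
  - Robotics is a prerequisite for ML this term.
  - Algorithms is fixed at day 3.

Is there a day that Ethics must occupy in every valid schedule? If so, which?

day 2

Ethics's window is day 2–day 3.
Algorithms is fixed at day 3, and Ethics can't share a day with Algorithms.
So Ethics must be day 2.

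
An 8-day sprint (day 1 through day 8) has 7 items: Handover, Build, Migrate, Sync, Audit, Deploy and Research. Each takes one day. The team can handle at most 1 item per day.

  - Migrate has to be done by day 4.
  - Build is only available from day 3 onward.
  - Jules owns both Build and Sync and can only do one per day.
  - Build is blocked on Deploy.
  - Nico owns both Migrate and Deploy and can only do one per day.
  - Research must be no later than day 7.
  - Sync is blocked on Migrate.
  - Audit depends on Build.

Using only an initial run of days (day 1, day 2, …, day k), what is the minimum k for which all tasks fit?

7

The precedence chain requires at least 3 distinct days.
With at most 1 per day and 7 tasks, at least 7 days are needed.
Propagating the time windows through the other constraints, Audit can't land before day 4, so the schedule must run through at least day 4.
7 works (last occupied day: day 7): for example Research in day 7, Build in day 3, Sync in day 4, Deploy in day 2, Audit in day 5, Handover in day 6, Migrate in day 1.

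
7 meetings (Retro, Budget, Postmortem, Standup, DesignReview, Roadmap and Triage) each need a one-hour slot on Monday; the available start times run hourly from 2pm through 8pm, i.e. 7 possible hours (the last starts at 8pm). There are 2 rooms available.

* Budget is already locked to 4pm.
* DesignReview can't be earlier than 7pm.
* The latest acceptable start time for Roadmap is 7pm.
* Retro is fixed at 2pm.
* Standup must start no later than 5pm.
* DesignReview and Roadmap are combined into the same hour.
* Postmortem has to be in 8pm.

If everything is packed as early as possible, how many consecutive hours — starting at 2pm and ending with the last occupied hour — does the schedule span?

7 hours

With at most 2 per hour and 7 meetings, at least 4 hours are needed.
Postmortem can't be placed before 8pm — that is hour 7 counting from 2pm — so the schedule must run through at least 7 hours.
7 works (last occupied hour: 8pm): for example Roadmap in 7pm; Standup in 2pm; Triage in 3pm; Postmortem in 8pm; Budget in 4pm; Retro in 2pm; DesignReview in 7pm.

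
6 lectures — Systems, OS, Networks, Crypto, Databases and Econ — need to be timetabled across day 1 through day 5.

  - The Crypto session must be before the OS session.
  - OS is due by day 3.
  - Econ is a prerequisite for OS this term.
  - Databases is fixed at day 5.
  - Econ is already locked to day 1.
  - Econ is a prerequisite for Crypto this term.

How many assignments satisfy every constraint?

Splitting on Systems: it can be day 1 (5), day 2 (5), day 3 (5), day 4 (5), day 5 (5). Listing each branch's schedules as (OS, Networks, Crypto, Databases, Econ) by day number:
Systems=day 1: (3,1,2,5,1) (3,2,2,5,1) (3,3,2,5,1) (3,4,2,5,1) (3,5,2,5,1) — 5.
Systems=day 2: (3,1,2,5,1) (3,2,2,5,1) (3,3,2,5,1) (3,4,2,5,1) (3,5,2,5,1) — 5.
Systems=day 3: (3,1,2,5,1) (3,2,2,5,1) (3,3,2,5,1) (3,4,2,5,1) (3,5,2,5,1) — 5.
Systems=day 4: (3,1,2,5,1) (3,2,2,5,1) (3,3,2,5,1) (3,4,2,5,1) (3,5,2,5,1) — 5.
Systems=day 5: (3,1,2,5,1) (3,2,2,5,1) (3,3,2,5,1) (3,4,2,5,1) (3,5,2,5,1) — 5.
Summing: 5 + 5 + 5 + 5 + 5 = 25.

25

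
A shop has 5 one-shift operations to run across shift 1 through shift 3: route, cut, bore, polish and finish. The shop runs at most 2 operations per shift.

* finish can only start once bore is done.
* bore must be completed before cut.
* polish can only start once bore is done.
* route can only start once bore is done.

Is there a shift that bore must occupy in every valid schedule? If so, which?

shift 1

Downstream work caps bore at shift 2.
So bore is pinned to shift 1.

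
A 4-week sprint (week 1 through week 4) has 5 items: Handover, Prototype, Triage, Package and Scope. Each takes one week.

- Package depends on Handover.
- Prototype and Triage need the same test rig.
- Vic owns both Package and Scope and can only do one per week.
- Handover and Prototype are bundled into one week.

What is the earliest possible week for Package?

week 2

Precedence pushes Package to at least week 2.
Package at week 2 is achievable: Prototype=week 1; Handover=week 1; Triage=week 2; Scope=week 1; Package=week 2.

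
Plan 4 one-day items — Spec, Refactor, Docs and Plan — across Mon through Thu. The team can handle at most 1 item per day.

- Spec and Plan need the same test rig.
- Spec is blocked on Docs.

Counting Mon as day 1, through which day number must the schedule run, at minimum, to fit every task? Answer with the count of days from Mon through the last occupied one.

4

The precedence chain requires at least 2 distinct days.
With at most 1 per day and 4 tasks, at least 4 days are needed.
4 works (last occupied day: Thu): for example Docs in Mon; Refactor in Wed; Plan in Thu; Spec in Tue.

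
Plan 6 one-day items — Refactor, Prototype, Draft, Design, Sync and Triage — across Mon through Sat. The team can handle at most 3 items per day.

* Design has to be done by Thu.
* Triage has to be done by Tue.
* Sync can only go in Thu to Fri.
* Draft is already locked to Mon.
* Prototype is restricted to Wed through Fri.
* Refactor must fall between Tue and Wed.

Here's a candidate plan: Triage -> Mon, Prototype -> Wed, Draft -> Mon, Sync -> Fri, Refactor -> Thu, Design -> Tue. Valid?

Design has to be done by Thu — holds.
The team can handle at most 3 items per day — holds.
Triage has to be done by Tue — holds.
Draft is already locked to Mon — holds.
Prototype is restricted to Wed through Fri — holds.
Refactor must fall between Tue and Wed — violated.
Sync can only go in Thu to Fri — holds.

No — it violates: Refactor must fall between Tue and Wed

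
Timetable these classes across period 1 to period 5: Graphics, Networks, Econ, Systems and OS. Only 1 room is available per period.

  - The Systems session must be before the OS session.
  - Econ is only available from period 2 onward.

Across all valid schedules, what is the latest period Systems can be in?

Downstream work caps Systems at period 4.
Systems at period 4 is achievable: OS -> period 5, Systems -> period 4, Networks -> period 3, Graphics -> period 1, Econ -> period 2.

period 4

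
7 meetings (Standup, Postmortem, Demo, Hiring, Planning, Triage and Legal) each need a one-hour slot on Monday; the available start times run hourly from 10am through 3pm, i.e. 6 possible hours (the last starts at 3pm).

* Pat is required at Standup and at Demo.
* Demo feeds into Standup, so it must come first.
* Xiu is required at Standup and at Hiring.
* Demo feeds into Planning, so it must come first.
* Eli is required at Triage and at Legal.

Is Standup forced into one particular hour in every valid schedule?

No

Standup can be 11am (e.g. Triage=10am; Standup=11am; Planning=11am; Hiring=10am; Demo=10am; Postmortem=10am; Legal=11am) or 12pm (e.g. Postmortem -> 10am, Legal -> 11am, Triage -> 10am, Standup -> 12pm, Demo -> 10am, Hiring -> 10am, Planning -> 11am).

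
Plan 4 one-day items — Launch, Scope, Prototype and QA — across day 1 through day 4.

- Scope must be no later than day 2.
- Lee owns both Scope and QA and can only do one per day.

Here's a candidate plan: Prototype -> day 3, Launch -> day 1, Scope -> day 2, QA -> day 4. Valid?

Valid

Scope must be no later than day 2 — holds.
Lee owns both Scope and QA and can only do one per day — holds.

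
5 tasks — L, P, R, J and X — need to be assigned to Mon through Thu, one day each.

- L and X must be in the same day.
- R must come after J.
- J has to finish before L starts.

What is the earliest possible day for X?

Tue

X must be in the same day as L, which can't be before Tue, so X is at least Tue.
X at Tue is achievable: X=Tue, L=Tue, J=Mon, R=Tue, P=Mon.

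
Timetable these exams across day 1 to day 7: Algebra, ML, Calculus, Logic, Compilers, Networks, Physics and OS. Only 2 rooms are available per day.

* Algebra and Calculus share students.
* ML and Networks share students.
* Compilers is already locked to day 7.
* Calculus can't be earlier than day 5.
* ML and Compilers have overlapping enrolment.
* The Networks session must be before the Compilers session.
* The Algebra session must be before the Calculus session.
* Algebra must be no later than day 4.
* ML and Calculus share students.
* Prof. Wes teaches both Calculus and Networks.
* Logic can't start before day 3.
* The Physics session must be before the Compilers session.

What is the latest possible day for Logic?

day 7

Logic is available from day 3.
Logic at day 7 is achievable: Calculus=day 5; Physics=day 2; ML=day 2; Compilers=day 7; Algebra=day 1; Networks=day 1; OS=day 3; Logic=day 7.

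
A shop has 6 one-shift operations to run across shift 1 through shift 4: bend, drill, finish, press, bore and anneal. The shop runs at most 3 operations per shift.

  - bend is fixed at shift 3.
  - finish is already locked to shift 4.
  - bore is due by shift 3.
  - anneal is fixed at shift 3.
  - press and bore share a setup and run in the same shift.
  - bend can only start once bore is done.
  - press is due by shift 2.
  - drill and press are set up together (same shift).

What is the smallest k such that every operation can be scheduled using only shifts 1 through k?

4 shifts

The precedence chain requires at least 2 distinct shifts.
With at most 3 per shift and 6 operations, at least 2 shifts are needed.
finish can't be placed before shift 4, so the schedule must run through at least shift 4.
4 works (last occupied shift: shift 4): for example drill -> shift 1, finish -> shift 4, bore -> shift 1, bend -> shift 3, anneal -> shift 3, press -> shift 1.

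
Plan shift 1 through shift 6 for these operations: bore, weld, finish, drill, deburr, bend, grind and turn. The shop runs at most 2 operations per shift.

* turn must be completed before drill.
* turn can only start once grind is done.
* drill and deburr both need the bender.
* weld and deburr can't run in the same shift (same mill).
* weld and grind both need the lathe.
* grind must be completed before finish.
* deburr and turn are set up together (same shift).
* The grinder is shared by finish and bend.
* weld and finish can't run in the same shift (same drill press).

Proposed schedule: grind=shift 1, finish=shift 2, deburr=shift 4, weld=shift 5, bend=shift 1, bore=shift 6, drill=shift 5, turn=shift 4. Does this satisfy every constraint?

deburr and turn are set up together (same shift) — holds.
weld and grind both need the lathe — holds.
grind must be completed before finish — holds.
weld and deburr can't run in the same shift (same mill) — holds.
The shop runs at most 2 operations per shift — holds.
turn must be completed before drill — holds.
turn can only start once grind is done — holds.
The grinder is shared by finish and bend — holds.
drill and deburr both need the bender — holds.
weld and finish can't run in the same shift (same drill press) — holds.

Valid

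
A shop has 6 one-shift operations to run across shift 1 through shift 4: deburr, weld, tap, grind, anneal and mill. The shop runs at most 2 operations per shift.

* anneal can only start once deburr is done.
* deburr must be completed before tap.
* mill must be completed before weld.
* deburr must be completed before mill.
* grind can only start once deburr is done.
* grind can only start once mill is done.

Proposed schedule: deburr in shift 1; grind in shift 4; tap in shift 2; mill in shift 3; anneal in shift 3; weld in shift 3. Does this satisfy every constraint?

No. The shop runs at most 2 operations per shift is not satisfied.

deburr must be completed before mill — holds.
grind can only start once mill is done — holds.
mill must be completed before weld — violated.
grind can only start once deburr is done — holds.
anneal can only start once deburr is done — holds.
deburr must be completed before tap — holds.
The shop runs at most 2 operations per shift — violated.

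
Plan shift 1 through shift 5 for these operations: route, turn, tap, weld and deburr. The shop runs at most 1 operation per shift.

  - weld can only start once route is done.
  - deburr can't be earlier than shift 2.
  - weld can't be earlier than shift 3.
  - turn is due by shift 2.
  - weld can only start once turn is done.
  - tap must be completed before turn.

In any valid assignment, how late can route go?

Downstream work caps route at shift 4.
route at shift 4 is achievable: route -> shift 4, deburr -> shift 3, weld -> shift 5, tap -> shift 1, turn -> shift 2.

shift 4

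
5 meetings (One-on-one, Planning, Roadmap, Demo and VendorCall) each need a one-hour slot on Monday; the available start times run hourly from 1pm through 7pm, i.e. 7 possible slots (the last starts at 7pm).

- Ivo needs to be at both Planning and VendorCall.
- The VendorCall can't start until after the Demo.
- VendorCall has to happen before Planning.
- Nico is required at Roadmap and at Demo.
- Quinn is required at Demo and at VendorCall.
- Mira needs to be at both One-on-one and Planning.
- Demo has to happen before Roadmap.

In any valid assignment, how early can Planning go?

Precedence pushes Planning to at least 3pm.
Planning at 3pm is achievable: Roadmap=2pm, One-on-one=1pm, Planning=3pm, Demo=1pm, VendorCall=2pm.

3pm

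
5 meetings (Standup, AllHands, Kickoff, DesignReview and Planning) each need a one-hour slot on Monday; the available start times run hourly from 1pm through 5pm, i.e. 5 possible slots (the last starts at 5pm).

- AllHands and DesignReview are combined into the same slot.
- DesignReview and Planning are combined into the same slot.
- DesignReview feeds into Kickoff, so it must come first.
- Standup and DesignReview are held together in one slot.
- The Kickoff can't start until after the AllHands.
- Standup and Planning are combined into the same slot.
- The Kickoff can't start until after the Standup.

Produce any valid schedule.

AllHands in 1pm; DesignReview in 1pm; Kickoff in 2pm; Standup in 1pm; Planning in 1pm

Checking: DesignReview(1pm) before Kickoff(2pm); Standup(1pm) before Kickoff(2pm); AllHands(1pm) before Kickoff(2pm); AllHands = DesignReview = 1pm; DesignReview = Planning = 1pm; Standup = DesignReview = 1pm; Standup = Planning = 1pm.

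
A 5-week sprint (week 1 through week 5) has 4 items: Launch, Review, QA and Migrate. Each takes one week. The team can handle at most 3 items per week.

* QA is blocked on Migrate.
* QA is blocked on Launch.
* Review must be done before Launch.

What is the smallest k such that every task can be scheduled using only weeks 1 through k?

3 weeks

The precedence chain requires at least 3 distinct weeks.
With at most 3 per week and 4 tasks, at least 2 weeks are needed.
3 works (last occupied week: week 3): for example Review -> week 1; QA -> week 3; Launch -> week 2; Migrate -> week 1.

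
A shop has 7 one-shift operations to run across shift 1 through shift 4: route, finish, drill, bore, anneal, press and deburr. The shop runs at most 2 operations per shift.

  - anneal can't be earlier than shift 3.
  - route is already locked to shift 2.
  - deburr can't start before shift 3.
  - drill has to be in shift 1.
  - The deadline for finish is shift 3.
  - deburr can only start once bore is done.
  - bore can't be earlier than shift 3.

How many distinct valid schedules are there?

10

Splitting on finish: it can be shift 1 (4), shift 2 (4), shift 3 (2). Listing each branch's schedules as (route, drill, bore, anneal, press, deburr) by shift number:
finish=shift 1: (2,1,3,3,2,4) (2,1,3,3,4,4) (2,1,3,4,2,4) (2,1,3,4,3,4) — 4.
finish=shift 2: (2,1,3,3,1,4) (2,1,3,3,4,4) (2,1,3,4,1,4) (2,1,3,4,3,4) — 4.
finish=shift 3: (2,1,3,4,1,4) (2,1,3,4,2,4) — 2.
Summing: 4 + 4 + 2 = 10.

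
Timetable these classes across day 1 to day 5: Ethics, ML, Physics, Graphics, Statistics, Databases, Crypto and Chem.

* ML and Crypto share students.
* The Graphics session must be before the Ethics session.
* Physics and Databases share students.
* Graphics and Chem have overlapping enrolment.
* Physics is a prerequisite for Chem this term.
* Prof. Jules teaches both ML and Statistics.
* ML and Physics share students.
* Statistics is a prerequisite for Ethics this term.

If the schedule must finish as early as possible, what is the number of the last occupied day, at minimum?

The precedence chain requires at least 2 distinct days.
2 works (last occupied day: day 2): for example Crypto -> day 1; Ethics -> day 2; Graphics -> day 1; Databases -> day 2; Statistics -> day 1; Physics -> day 1; Chem -> day 2; ML -> day 2.

day 2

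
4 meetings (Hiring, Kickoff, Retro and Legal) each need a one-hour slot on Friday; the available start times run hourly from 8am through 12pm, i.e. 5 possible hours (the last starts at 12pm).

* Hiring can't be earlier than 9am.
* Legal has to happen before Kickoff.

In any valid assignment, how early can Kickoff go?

9am

Precedence pushes Kickoff to at least 9am.
Kickoff at 9am is achievable: Hiring=9am; Legal=8am; Retro=8am; Kickoff=9am.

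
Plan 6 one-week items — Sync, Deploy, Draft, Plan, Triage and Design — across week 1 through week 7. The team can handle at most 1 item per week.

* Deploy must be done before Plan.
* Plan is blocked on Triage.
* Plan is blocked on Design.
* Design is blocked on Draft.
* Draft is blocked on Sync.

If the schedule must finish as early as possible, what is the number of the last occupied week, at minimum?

The precedence chain requires at least 4 distinct weeks.
With at most 1 per week and 6 tasks, at least 6 weeks are needed.
6 works (last occupied week: week 6): for example Design -> week 3; Triage -> week 5; Plan -> week 6; Deploy -> week 4; Draft -> week 2; Sync -> week 1.

6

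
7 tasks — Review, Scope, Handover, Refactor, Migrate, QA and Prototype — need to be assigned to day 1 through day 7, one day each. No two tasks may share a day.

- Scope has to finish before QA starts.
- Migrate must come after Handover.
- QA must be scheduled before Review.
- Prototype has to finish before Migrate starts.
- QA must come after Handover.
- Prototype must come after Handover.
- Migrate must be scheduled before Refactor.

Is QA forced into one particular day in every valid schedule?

QA can be day 3 (e.g. Review -> day 6; Handover -> day 1; QA -> day 3; Scope -> day 2; Refactor -> day 7; Migrate -> day 5; Prototype -> day 4) or day 4 (e.g. Review=day 6; Prototype=day 2; Refactor=day 7; Scope=day 3; QA=day 4; Migrate=day 5; Handover=day 1).

No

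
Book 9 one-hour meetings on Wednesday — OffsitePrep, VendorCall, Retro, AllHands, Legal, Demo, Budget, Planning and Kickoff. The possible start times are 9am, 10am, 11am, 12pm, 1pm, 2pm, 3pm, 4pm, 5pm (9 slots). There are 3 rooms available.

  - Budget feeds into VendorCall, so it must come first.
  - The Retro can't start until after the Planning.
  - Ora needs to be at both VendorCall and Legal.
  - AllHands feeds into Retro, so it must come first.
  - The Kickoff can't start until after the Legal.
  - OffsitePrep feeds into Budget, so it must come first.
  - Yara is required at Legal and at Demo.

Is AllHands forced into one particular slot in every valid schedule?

No

AllHands can be 9am (e.g. VendorCall -> 11am; Budget -> 10am; Retro -> 10am; OffsitePrep -> 9am; AllHands -> 9am; Legal -> 10am; Demo -> 11am; Kickoff -> 11am; Planning -> 9am) or 10am (e.g. Kickoff -> 10am; VendorCall -> 11am; Budget -> 10am; Demo -> 11am; Legal -> 9am; AllHands -> 10am; OffsitePrep -> 9am; Retro -> 11am; Planning -> 9am).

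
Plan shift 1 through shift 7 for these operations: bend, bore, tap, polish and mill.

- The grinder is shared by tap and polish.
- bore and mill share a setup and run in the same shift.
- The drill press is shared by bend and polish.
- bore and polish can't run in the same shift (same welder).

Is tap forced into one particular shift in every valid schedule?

No

tap can be shift 1 (e.g. bend -> shift 1; mill -> shift 1; bore -> shift 1; polish -> shift 2; tap -> shift 1) or shift 2 (e.g. polish -> shift 3, bend -> shift 1, tap -> shift 2, mill -> shift 1, bore -> shift 1).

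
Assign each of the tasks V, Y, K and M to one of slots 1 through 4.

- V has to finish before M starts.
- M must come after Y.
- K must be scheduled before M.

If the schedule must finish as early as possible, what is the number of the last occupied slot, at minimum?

The precedence chain requires at least 2 distinct slots.
2 works (last occupied slot: 2): for example V -> 1, K -> 1, Y -> 1, M -> 2.

2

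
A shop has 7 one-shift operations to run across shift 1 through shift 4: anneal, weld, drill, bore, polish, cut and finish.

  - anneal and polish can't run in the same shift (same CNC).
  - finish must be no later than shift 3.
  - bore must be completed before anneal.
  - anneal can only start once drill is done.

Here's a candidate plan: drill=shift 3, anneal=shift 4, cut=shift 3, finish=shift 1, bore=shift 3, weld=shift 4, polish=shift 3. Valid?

Yes, all constraints hold

finish must be no later than shift 3 — holds.
anneal can only start once drill is done — holds.
bore must be completed before anneal — holds.
anneal and polish can't run in the same shift (same CNC) — holds.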